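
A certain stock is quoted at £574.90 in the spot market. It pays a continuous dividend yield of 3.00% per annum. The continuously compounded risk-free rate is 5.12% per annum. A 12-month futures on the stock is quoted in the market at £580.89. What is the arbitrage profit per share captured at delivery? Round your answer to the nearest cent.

Fair futures: F* = S·e^(carry·T), with carry = (r − q) = 0.0512 − 0.0300 = 0.0212
F* = 574.90 · e^(0.0212 × 12/12) = 574.90 · e^0.021200 = 574.90 × 1.021426 = £587.2178
Market £580.89 < fair £587.2178: forward underpriced → reverse cash-and-carry (short spot, go long the forward).
At maturity, profit = |F_mkt − F*| = |580.89 − 587.2178| = £6.33 per share

£6.33 per share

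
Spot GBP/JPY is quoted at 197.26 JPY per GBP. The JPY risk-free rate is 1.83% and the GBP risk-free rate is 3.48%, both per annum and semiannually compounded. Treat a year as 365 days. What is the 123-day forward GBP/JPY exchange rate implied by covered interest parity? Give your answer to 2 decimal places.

196.18

By covered interest parity, F = S · (1+r_JPY/2)^(2T) / (1+r_GBP/2)^(2T)
= 197.26 × 1.006158 / 1.011694 = 197.26 × 0.994528
F = 196.18 JPY per GBP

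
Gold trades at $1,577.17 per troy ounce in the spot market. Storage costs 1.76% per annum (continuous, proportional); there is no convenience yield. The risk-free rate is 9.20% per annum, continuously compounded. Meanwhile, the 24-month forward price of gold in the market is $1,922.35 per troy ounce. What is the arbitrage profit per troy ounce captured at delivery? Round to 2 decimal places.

$41.35 per troy ounce

Fair forward: F* = S·e^(carry·T), with carry = (r + u) = 0.0920 + 0.0176 = 0.1096
F* = 1577.17 · e^(0.1096 × 24/12) = 1577.17 · e^0.21920000 = 1577.17 × 1.24508027 = $1963.7032
Market $1922.35 < fair $1963.7032: forward underpriced → reverse cash-and-carry (short spot, go long the forward).
At maturity, profit = |F_mkt − F*| = |1922.35 − 1963.7032| = $41.35 per troy ounce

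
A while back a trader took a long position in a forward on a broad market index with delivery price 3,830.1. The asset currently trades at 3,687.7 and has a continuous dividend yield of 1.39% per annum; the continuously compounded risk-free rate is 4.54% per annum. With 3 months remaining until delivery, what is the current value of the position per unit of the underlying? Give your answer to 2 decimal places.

Current fair forward for the remaining 3 months: F = S·e^((r − q)·T), (r − q) = 0.0454 − 0.0139 = 0.0315
F = 3687.7 · e^(0.0315 × 3/12) = 3687.7 × 1.00790609 = 3716.8553
Value of long forward = (F − K)·e^(−rT) = (3716.8553 − 3830.1) · e^(−0.0454·3/12)
= -113.2447 × 0.98871417 = -111.97

-111.97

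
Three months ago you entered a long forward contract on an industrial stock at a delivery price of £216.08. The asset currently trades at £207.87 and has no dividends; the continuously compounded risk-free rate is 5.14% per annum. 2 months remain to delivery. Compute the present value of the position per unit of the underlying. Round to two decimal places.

Current fair forward for the remaining 2 months: F = S·e^(r·T), r = 0.0514
F = 207.87 · e^(0.0514 × 2/12) = 207.87 × 1.008603 = 209.6583
Value of long forward = (F − K)·e^(−rT) = (209.6583 − 216.08) · e^(−0.0514·2/12)
= -6.4217 × 0.991470 = -6.37

-£6.37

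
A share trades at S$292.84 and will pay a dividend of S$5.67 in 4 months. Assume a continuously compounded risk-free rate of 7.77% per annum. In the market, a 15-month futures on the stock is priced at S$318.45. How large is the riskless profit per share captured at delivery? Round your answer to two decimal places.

PV(dividends) I = 5.67·e^(−0.0777·4/12) = 5.5250
Fair futures F* = (S − I)·e^(rT) = (292.84 − 5.5250)·e^0.097125 = 287.3150 × 1.101998 = 316.6206
Market S$318.45 > fair 316.6206: forward overpriced → cash-and-carry (borrow at r, buy the stock and collect the dividends, short the forward).
Profit at T = |F_mkt − F*| = |318.45 − 316.6206| = S$1.83 per share

S$1.83 per share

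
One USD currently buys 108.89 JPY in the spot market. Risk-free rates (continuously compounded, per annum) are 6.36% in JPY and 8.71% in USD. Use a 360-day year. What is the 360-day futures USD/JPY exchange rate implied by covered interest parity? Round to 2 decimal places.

F = S·e^((r_JPY − r_USD)T) = 108.89 · e^((0.0636 − 0.0871) × 360/360)
= 108.89 · e^-0.023500 = 108.89 × 0.976774
F = 106.36 JPY per USD

106.36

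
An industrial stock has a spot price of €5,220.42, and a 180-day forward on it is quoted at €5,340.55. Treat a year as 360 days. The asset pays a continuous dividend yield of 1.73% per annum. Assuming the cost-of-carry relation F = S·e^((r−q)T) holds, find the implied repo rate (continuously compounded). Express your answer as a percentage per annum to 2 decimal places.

6.28%

From F = S·e^((r−q)T): (r − q) = ln(F/S)/T
ln(5340.55/5220.42) = ln(1.023012) = 0.022751
(r − q) = 0.022751 / (180/360) = 0.045502
r = ln(F/S)/T + q = 0.045502 + 0.0173 = 0.062802
r = 6.28%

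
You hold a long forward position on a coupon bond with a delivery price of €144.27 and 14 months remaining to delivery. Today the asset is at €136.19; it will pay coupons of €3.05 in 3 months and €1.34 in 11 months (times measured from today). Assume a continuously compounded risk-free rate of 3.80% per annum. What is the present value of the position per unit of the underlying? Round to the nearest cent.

PV(remaining coupons) I = 3.05·e^(−0.0380·3/12) + 1.34·e^(−0.0380·11/12) = 4.3153
Current forward F = (S − I)·e^(rT) = (136.19 − 4.3153)·e^(0.0380·14/12) = 131.8747 × 1.045331 = 137.8527
Value (long) = (F − K)·e^(−rT) = (137.8527 − 144.27) × 0.956635 = -6.1390
Value = -€6.14

-€6.14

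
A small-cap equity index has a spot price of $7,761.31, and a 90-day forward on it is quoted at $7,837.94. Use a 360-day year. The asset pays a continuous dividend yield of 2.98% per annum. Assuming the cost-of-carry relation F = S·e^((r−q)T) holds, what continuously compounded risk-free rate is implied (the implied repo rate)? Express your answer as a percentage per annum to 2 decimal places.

6.91%

From F = S·e^((r−q)T): (r − q) = ln(F/S)/T
ln(7837.94/7761.31) = ln(1.009873) = 0.009825
(r − q) = 0.009825 / (90/360) = 0.039300
r = ln(F/S)/T + q = 0.039300 + 0.0298 = 0.069100
r = 6.91%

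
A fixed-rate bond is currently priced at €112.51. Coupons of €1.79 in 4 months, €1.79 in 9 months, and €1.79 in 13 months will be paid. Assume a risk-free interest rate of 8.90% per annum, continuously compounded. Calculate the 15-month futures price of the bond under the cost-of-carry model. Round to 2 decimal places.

€120.12

PV(coupons) I = 1.79·e^(−0.0890·4/12) + 1.79·e^(−0.0890·9/12) + 1.79·e^(−0.0890·13/12)
I = 1.7377 + 1.6744 + 1.6255 = 5.0376
F = (S − I)·e^(rT) = (112.51 − 5.0376) · e^(0.0890·15/12)
= 107.4724 · e^0.111250 = 107.4724 × 1.117674 = €120.12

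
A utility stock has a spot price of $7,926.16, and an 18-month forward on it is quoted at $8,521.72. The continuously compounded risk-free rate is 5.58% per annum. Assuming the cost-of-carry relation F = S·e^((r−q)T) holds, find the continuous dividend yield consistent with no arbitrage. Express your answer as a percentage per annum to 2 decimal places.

0.75%

From F = S·e^((r−q)T): (r − q) = ln(F/S)/T
ln(8521.72/7926.16) = ln(1.075139) = 0.072450
(r − q) = 0.072450 / (18/12) = 0.048300
q = r − ln(F/S)/T = 0.0558 − 0.048300 = 0.007500
q = 0.75%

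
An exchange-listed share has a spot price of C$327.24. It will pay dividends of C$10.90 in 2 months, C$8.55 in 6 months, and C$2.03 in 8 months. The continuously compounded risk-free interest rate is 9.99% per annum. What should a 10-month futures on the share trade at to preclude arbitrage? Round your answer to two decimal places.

PV(dividends) I = 10.90·e^(−0.0999·2/12) + 8.55·e^(−0.0999·6/12) + 2.03·e^(−0.0999·8/12)
I = 10.7200 + 8.1334 + 1.8992 = 20.7526
F = (S − I)·e^(rT) = (327.24 − 20.7526) · e^(0.0999·10/12)
= 306.4874 · e^0.083250 = 306.4874 × 1.086813 = C$333.09

C$333.09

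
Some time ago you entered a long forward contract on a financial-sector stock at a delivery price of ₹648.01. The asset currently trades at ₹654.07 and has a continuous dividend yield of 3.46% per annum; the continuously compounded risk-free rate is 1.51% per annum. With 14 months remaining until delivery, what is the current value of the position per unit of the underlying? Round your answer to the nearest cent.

-₹8.50

Current fair forward for the remaining 14 months: F = S·e^((r − q)·T), (r − q) = 0.0151 − 0.0346 = -0.0195
F = 654.07 · e^(-0.0195 × 14/12) = 654.07 × 0.977507 = 639.3580
Value of long forward = (F − K)·e^(−rT) = (639.3580 − 648.01) · e^(−0.0151·14/12)
= -8.6520 × 0.982538 = -8.50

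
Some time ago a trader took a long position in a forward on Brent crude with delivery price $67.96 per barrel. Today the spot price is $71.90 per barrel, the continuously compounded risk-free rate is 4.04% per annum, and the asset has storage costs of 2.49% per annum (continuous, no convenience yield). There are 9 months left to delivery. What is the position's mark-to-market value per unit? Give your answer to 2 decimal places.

Current fair forward for the remaining 9 months: F = S·e^((r + u)·T), (r + u) = 0.0404 + 0.0249 = 0.0653
F = 71.90 · e^(0.0653 × 9/12) = 71.90 × 1.050194 = 75.5089
Value of long forward = (F − K)·e^(−rT) = (75.5089 − 67.96) · e^(−0.0404·9/12)
= 7.5489 × 0.970154 = 7.32

$7.32 per barrel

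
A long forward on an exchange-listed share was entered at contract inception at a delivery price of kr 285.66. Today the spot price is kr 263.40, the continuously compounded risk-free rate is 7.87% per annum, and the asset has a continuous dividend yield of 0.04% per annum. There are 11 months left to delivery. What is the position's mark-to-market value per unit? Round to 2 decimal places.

-kr 2.47

Current fair forward for the remaining 11 months: F = S·e^((r − q)·T), (r − q) = 0.0787 − 0.0004 = 0.0783
F = 263.40 · e^(0.0783 × 11/12) = 263.40 × 1.074414 = 283.0006
Value of long forward = (F − K)·e^(−rT) = (283.0006 − 285.66) · e^(−0.0787·11/12)
= -2.6594 × 0.930399 = -2.47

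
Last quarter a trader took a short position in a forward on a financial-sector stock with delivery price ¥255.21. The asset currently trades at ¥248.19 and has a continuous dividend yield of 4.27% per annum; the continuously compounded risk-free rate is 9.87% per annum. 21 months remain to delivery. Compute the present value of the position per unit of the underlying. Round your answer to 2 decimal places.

Current fair forward for the remaining 21 months: F = S·e^((r − q)·T), (r − q) = 0.0987 − 0.0427 = 0.0560
F = 248.19 · e^(0.0560 × 21/12) = 248.19 × 1.102963 = 273.7444
Value of long forward = (F − K)·e^(−rT) = (273.7444 − 255.21) · e^(−0.0987·21/12)
= 18.5344 × 0.841369 = 15.59
Short position value = −(long value) = -¥15.59

-¥15.59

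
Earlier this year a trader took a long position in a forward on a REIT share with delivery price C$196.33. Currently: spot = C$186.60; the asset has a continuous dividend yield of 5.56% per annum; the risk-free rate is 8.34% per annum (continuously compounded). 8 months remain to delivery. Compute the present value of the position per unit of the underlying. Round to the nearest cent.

Current fair forward for the remaining 8 months: F = S·e^((r − q)·T), (r − q) = 0.0834 − 0.0556 = 0.0278
F = 186.60 · e^(0.0278 × 8/12) = 186.60 × 1.018706 = 190.0905
Value of long forward = (F − K)·e^(−rT) = (190.0905 − 196.33) · e^(−0.0834·8/12)
= -6.2395 × 0.945917 = -5.90

-C$5.90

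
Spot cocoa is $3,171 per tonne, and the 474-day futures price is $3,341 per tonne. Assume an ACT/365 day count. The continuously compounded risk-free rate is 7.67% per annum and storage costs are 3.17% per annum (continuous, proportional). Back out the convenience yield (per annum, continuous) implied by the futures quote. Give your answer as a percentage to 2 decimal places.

6.82%

F = S·e^((r+u−y)T) ⇒ (r+u−y) = ln(F/S)/T
ln(3341/3171) = 0.052223; /T ⇒ 0.040214
y = r + u − ln(F/S)/T = 0.0767 + 0.0317 − 0.040214 = 0.068186
y = 6.82%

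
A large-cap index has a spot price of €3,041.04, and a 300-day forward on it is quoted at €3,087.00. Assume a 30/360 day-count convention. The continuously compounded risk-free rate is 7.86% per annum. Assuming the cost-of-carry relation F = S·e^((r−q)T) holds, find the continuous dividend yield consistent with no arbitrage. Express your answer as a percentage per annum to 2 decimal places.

From F = S·e^((r−q)T): (r − q) = ln(F/S)/T
ln(3087.00/3041.04) = ln(1.015113) = 0.015000
(r − q) = 0.015000 / (300/360) = 0.018000
q = r − ln(F/S)/T = 0.0786 − 0.018000 = 0.060600
q = 6.06%

6.06%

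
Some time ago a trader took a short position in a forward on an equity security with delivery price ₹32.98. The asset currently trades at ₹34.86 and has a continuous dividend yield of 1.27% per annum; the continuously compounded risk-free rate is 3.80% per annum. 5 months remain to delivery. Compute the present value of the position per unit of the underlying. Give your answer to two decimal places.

-₹2.21

Current fair forward for the remaining 5 months: F = S·e^((r − q)·T), (r − q) = 0.0380 − 0.0127 = 0.0253
F = 34.86 · e^(0.0253 × 5/12) = 34.86 × 1.010597 = 35.2294
Value of long forward = (F − K)·e^(−rT) = (35.2294 − 32.98) · e^(−0.0380·5/12)
= 2.2494 × 0.984291 = 2.21
Short position value = −(long value) = -₹2.21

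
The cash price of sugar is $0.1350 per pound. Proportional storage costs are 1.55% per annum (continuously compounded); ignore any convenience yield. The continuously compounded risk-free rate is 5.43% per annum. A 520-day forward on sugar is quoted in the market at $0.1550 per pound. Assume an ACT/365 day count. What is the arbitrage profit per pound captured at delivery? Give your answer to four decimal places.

$0.0059 per pound

Fair forward: F* = S·e^(carry·T), with carry = (r + u) = 0.0543 + 0.0155 = 0.0698
F* = 0.1350 · e^(0.0698 × 520/365) = 0.1350 · e^0.099441 = 0.1350 × 1.104553 = $0.1491
Market $0.1550 > fair $0.1491: forward overpriced → cash-and-carry (buy spot, short the forward).
At maturity, profit = |F_mkt − F*| = |0.1550 − 0.1491| = $0.0059 per pound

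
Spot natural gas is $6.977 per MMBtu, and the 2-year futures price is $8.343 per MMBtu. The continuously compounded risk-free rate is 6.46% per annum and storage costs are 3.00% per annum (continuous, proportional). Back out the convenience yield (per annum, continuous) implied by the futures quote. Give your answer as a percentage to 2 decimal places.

F = S·e^((r+u−y)T) ⇒ (r+u−y) = ln(F/S)/T
ln(8.343/6.977) = 0.178804; /T ⇒ 0.089402
y = r + u − ln(F/S)/T = 0.0646 + 0.0300 − 0.089402 = 0.005198
y = 0.52%

0.52%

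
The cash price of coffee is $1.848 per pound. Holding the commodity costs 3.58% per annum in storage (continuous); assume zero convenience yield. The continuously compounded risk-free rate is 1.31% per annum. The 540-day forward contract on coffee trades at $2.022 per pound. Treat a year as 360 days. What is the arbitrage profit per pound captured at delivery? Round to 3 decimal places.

$0.033 per pound

Fair forward: F* = S·e^(carry·T), with carry = (r + u) = 0.0131 + 0.0358 = 0.0489
F* = 1.848 · e^(0.0489 × 540/360) = 1.848 · e^0.073350 = 1.848 × 1.076107 = $1.9886
Market $2.022 > fair $1.9886: forward overpriced → cash-and-carry (buy spot, short the forward).
At maturity, profit = |F_mkt − F*| = |2.022 − 1.9886| = $0.033 per pound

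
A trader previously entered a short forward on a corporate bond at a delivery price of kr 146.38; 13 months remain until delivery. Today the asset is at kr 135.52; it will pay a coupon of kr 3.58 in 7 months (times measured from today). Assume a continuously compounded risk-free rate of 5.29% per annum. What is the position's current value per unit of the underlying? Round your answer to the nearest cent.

PV(remaining coupons) I = 3.58·e^(−0.0529·7/12) = 3.4712
Current forward F = (S − I)·e^(rT) = (135.52 − 3.4712)·e^(0.0529·13/12) = 132.0488 × 1.058982 = 139.8373
Value (long) = (F − K)·e^(−rT) = (139.8373 − 146.38) × 0.944303 = -6.1783
Short position value = −(long value) = kr 6.18

kr 6.18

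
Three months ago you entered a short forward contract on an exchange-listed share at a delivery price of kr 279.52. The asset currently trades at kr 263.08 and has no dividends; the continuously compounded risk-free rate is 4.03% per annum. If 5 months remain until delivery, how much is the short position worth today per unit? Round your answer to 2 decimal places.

kr 11.79

Current fair forward for the remaining 5 months: F = S·e^(r·T), r = 0.0403
F = 263.08 · e^(0.0403 × 5/12) = 263.08 × 1.016933 = 267.5347
Value of long forward = (F − K)·e^(−rT) = (267.5347 − 279.52) · e^(−0.0403·5/12)
= -11.9853 × 0.983349 = -11.79
Short position value = −(long value) = kr 11.79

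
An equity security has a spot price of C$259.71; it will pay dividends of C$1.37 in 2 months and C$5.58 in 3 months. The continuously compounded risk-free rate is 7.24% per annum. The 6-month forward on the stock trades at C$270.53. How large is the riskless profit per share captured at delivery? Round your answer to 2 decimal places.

PV(dividends) I = 1.37·e^(−0.0724·2/12) + 5.58·e^(−0.0724·3/12) = 6.8335
Fair forward F* = (S − I)·e^(rT) = (259.71 − 6.8335)·e^0.036200 = 252.8765 × 1.036863 = 262.1983
Market C$270.53 > fair 262.1983: forward overpriced → cash-and-carry (borrow at r, buy the stock and collect the dividends, short the forward).
Profit at T = |F_mkt − F*| = |270.53 − 262.1983| = C$8.33 per share

C$8.33 per share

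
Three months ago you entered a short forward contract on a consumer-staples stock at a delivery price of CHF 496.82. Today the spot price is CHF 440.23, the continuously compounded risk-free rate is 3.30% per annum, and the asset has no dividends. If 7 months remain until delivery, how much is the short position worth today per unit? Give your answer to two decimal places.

Current fair forward for the remaining 7 months: F = S·e^(r·T), r = 0.0330
F = 440.23 · e^(0.0330 × 7/12) = 440.23 × 1.019436 = 448.7863
Value of long forward = (F − K)·e^(−rT) = (448.7863 − 496.82) · e^(−0.0330·7/12)
= -48.0337 × 0.980934 = -47.12
Short position value = −(long value) = CHF 47.12

CHF 47.12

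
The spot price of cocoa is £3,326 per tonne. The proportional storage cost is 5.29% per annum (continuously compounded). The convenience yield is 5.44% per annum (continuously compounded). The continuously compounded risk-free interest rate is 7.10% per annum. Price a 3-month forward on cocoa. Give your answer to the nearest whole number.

£3,384 per tonne

Net carry = r + u − y = 0.0710 + 0.0529 − 0.0544 = 0.0695
F = S·e^((r+u−y)T) = 3326 · e^(0.0695 × 3/12) = 3326 · e^0.017375
= 3326 × 1.017527 = £3,384 per tonne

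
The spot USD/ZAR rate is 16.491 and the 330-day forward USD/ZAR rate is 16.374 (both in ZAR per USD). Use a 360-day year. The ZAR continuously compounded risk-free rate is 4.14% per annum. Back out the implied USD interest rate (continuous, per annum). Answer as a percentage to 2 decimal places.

F = S·e^((r_ZAR − r_USD)T) ⇒ r_USD = r_ZAR − ln(F/S)/T
ln(16.374/16.491) = -0.007120; /(330/360) = -0.007767
r_USD = 0.0414 + 0.007767 = 0.049167
r_USD = 4.92%

4.92%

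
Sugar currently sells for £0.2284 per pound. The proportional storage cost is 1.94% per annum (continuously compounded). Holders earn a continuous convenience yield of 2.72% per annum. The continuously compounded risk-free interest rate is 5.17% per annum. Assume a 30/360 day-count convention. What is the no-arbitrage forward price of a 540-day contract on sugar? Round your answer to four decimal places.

Net carry = r + u − y = 0.0517 + 0.0194 − 0.0272 = 0.0439
F = S·e^((r+u−y)T) = 0.2284 · e^(0.0439 × 540/360) = 0.2284 · e^0.065850
= 0.2284 × 1.068066 = £0.2439 per pound

£0.2439 per pound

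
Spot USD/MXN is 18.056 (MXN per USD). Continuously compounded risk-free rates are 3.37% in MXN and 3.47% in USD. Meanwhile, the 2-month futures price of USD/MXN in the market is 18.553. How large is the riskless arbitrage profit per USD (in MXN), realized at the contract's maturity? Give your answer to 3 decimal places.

0.500 per USD (in MXN)

Fair futures: F* = S·e^(carry·T), with carry = (r_MXN − r_USD) = 0.0337 − 0.0347 = -0.0010
F* = 18.056 · e^(-0.0010 × 2/12) = 18.056 · e^-0.000167 = 18.056 × 0.999833 = 18.0530
Market 18.553 > fair 18.0530: forward overpriced → cash-and-carry (buy spot, short the forward).
At maturity, profit = |F_mkt − F*| = |18.553 − 18.0530| = 0.500 per USD (in MXN)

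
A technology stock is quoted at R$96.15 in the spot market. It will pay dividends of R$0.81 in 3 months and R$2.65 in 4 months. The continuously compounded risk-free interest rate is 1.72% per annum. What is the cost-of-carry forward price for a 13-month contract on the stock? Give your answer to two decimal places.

R$94.45

PV(dividends) I = 0.81·e^(−0.0172·3/12) + 2.65·e^(−0.0172·4/12)
I = 0.8065 + 2.6349 = 3.4414
F = (S − I)·e^(rT) = (96.15 − 3.4414) · e^(0.0172·13/12)
= 92.7086 · e^0.018633 = 92.7086 × 1.018808 = R$94.45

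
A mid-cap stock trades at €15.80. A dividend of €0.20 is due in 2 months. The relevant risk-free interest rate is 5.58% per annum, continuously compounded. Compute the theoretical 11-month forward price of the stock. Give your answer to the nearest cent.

€16.42

PV(dividends) I = 0.20·e^(−0.0558·2/12)
I = 0.1981
F = (S − I)·e^(rT) = (15.80 − 0.1981) · e^(0.0558·11/12)
= 15.6019 · e^0.051150 = 15.6019 × 1.052481 = €16.42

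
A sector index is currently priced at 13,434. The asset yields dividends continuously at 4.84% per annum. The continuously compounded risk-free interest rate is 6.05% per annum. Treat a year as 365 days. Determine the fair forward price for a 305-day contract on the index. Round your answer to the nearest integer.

13,571

F = S·e^((r − q)T) = 13434 · e^((0.0605 − 0.0484) × 305/365)
= 13434 · e^0.010111 = 13434 × 1.010162
F = 13,571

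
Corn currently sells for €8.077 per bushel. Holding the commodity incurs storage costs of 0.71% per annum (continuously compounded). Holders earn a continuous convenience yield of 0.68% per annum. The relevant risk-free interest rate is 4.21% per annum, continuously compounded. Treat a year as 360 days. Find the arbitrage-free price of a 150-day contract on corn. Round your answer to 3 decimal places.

Net carry = r + u − y = 0.0421 + 0.0071 − 0.0068 = 0.0424
F = S·e^((r+u−y)T) = 8.077 · e^(0.0424 × 150/360) = 8.077 · e^0.017667
= 8.077 × 1.017824 = €8.221 per bushel

€8.221 per bushel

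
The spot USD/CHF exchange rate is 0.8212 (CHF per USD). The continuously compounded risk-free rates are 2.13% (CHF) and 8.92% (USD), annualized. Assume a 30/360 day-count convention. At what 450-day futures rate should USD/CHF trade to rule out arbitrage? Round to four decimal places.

0.7544

F = S·e^((r_CHF − r_USD)T) = 0.8212 · e^((0.0213 − 0.0892) × 450/360)
= 0.8212 · e^-0.084875 = 0.8212 × 0.918627
F = 0.7544 CHF per USD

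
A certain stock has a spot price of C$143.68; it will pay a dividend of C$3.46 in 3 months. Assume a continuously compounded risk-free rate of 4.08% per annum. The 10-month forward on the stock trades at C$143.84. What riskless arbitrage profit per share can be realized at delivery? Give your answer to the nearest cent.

PV(dividends) I = 3.46·e^(−0.0408·3/12) = 3.4249
Fair forward F* = (S − I)·e^(rT) = (143.68 − 3.4249)·e^0.034000 = 140.2551 × 1.034585 = 145.1058
Market C$143.84 < fair 145.1058: forward underpriced → reverse cash-and-carry (short the stock, invest proceeds at r, pay the dividends, go long the forward).
Profit at T = |F_mkt − F*| = |143.84 − 145.1058| = C$1.27 per share

C$1.27 per share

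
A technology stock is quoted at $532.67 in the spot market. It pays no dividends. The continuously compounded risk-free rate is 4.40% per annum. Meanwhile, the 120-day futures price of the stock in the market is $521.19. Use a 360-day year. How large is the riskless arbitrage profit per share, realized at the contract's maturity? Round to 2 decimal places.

$19.35 per share

Fair futures: F* = S·e^(carry·T), with carry = r = 0.0440
F* = 532.67 · e^(0.0440 × 120/360) = 532.67 · e^0.014667 = 532.67 × 1.014775 = $540.5402
Market $521.19 < fair $540.5402: forward underpriced → reverse cash-and-carry (short spot, go long the forward).
At maturity, profit = |F_mkt − F*| = |521.19 − 540.5402| = $19.35 per share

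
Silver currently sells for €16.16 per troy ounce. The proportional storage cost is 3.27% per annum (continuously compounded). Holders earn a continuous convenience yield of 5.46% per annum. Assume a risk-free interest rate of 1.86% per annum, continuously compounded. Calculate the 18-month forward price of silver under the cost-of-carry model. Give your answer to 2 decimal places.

€16.08 per troy ounce

Net carry = r + u − y = 0.0186 + 0.0327 − 0.0546 = -0.0033
F = S·e^((r+u−y)T) = 16.16 · e^(-0.0033 × 18/12) = 16.16 · e^-0.004950
= 16.16 × 0.995062 = €16.08 per troy ounce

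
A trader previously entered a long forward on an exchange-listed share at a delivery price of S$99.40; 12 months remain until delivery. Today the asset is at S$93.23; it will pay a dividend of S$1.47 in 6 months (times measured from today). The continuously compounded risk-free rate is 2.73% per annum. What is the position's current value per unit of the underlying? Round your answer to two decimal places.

PV(remaining dividends) I = 1.47·e^(−0.0273·6/12) = 1.4501
Current forward F = (S − I)·e^(rT) = (93.23 − 1.4501)·e^(0.0273·12/12) = 91.7799 × 1.027676 = 94.3200
Value (long) = (F − K)·e^(−rT) = (94.3200 − 99.40) × 0.973069 = -4.9432
Value = -S$4.94

-S$4.94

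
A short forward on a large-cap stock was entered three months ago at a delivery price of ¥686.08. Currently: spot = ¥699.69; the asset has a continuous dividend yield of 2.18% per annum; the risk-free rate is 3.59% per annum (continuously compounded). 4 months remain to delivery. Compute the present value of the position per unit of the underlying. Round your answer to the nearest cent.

-¥16.71

Current fair forward for the remaining 4 months: F = S·e^((r − q)·T), (r − q) = 0.0359 − 0.0218 = 0.0141
F = 699.69 · e^(0.0141 × 4/12) = 699.69 × 1.004711 = 702.9862
Value of long forward = (F − K)·e^(−rT) = (702.9862 − 686.08) · e^(−0.0359·4/12)
= 16.9062 × 0.988105 = 16.71
Short position value = −(long value) = -¥16.71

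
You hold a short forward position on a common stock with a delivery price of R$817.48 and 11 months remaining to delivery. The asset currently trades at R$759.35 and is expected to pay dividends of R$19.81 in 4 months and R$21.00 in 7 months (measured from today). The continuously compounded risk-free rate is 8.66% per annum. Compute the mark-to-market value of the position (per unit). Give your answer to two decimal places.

PV(remaining dividends) I = 19.81·e^(−0.0866·4/12) + 21.00·e^(−0.0866·7/12) = 39.2118
Current forward F = (S − I)·e^(rT) = (759.35 − 39.2118)·e^(0.0866·11/12) = 720.1382 × 1.082619 = 779.6353
Value (long) = (F − K)·e^(−rT) = (779.6353 − 817.48) × 0.923686 = -34.9566
Short position value = −(long value) = R$34.96

R$34.96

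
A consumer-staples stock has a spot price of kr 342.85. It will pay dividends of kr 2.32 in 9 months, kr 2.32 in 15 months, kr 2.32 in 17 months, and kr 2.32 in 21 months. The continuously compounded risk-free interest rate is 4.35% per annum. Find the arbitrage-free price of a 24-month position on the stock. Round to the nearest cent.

PV(dividends) I = 2.32·e^(−0.0435·9/12) + 2.32·e^(−0.0435·15/12) + 2.32·e^(−0.0435·17/12) + 2.32·e^(−0.0435·21/12)
I = 2.2455 + 2.1972 + 2.1813 + 2.1499 = 8.7739
F = (S − I)·e^(rT) = (342.85 − 8.7739) · e^(0.0435·24/12)
= 334.0761 · e^0.087000 = 334.0761 × 1.090897 = kr 364.44

kr 364.44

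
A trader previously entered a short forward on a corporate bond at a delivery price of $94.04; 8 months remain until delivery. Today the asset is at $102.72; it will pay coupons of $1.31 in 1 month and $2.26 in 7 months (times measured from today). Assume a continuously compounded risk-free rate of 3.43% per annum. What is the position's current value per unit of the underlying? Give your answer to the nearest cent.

-$7.28

PV(remaining coupons) I = 1.31·e^(−0.0343·1/12) + 2.26·e^(−0.0343·7/12) = 3.5215
Current forward F = (S − I)·e^(rT) = (102.72 − 3.5215)·e^(0.0343·8/12) = 99.1985 × 1.023130 = 101.4930
Value (long) = (F − K)·e^(−rT) = (101.4930 − 94.04) × 0.977393 = 7.2845
Short position value = −(long value) = -$7.28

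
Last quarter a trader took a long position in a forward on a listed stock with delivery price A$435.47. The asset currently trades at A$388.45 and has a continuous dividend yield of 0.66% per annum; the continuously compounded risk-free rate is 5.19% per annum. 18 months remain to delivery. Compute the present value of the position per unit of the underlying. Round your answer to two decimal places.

-A$18.23

Current fair forward for the remaining 18 months: F = S·e^((r − q)·T), (r − q) = 0.0519 − 0.0066 = 0.0453
F = 388.45 · e^(0.0453 × 18/12) = 388.45 × 1.070312 = 415.7627
Value of long forward = (F − K)·e^(−rT) = (415.7627 − 435.47) · e^(−0.0519·18/12)
= -19.7073 × 0.925103 = -18.23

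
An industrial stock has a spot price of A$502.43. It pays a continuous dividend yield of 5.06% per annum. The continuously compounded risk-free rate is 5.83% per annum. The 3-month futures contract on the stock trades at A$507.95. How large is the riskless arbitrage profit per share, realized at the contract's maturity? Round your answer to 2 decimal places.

Fair futures: F* = S·e^(carry·T), with carry = (r − q) = 0.0583 − 0.0506 = 0.0077
F* = 502.43 · e^(0.0077 × 3/12) = 502.43 · e^0.001925 = 502.43 × 1.001927 = A$503.3982
Market A$507.95 > fair A$503.3982: forward overpriced → cash-and-carry (buy spot, short the forward).
At maturity, profit = |F_mkt − F*| = |507.95 − 503.3982| = A$4.55 per share

A$4.55 per share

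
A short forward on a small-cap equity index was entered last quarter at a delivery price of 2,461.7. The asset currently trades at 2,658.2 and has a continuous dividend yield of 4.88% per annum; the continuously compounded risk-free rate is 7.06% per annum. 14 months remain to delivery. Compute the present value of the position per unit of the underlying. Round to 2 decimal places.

-244.02

Current fair forward for the remaining 14 months: F = S·e^((r − q)·T), (r − q) = 0.0706 − 0.0488 = 0.0218
F = 2658.2 · e^(0.0218 × 14/12) = 2658.2 × 1.02575952 = 2726.6740
Value of long forward = (F − K)·e^(−rT) = (2726.6740 − 2461.7) · e^(−0.0706·14/12)
= 264.9740 × 0.92093422 = 244.02
Short position value = −(long value) = -244.02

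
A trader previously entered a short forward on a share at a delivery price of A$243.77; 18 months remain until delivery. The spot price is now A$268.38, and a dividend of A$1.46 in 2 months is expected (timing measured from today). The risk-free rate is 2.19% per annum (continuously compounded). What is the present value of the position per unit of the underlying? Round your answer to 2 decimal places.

-A$31.03

PV(remaining dividends) I = 1.46·e^(−0.0219·2/12) = 1.4547
Current forward F = (S − I)·e^(rT) = (268.38 − 1.4547)·e^(0.0219·18/12) = 266.9253 × 1.033396 = 275.8395
Value (long) = (F − K)·e^(−rT) = (275.8395 − 243.77) × 0.967684 = 31.0331
Short position value = −(long value) = -A$31.03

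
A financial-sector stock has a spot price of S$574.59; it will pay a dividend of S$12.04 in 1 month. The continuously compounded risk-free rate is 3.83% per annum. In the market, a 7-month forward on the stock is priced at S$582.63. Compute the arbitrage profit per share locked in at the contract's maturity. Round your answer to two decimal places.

PV(dividends) I = 12.04·e^(−0.0383·1/12) = 12.0016
Fair forward F* = (S − I)·e^(rT) = (574.59 − 12.0016)·e^0.022342 = 562.5884 × 1.022593 = 575.2990
Market S$582.63 > fair 575.2990: forward overpriced → cash-and-carry (borrow at r, buy the stock and collect the dividends, short the forward).
Profit at T = |F_mkt − F*| = |582.63 − 575.2990| = S$7.33 per share

S$7.33 per share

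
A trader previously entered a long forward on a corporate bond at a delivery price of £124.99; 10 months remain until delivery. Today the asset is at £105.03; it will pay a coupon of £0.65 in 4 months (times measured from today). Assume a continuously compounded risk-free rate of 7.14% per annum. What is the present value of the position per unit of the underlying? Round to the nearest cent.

PV(remaining coupons) I = 0.65·e^(−0.0714·4/12) = 0.6347
Current forward F = (S − I)·e^(rT) = (105.03 − 0.6347)·e^(0.0714·10/12) = 104.3953 × 1.061306 = 110.7954
Value (long) = (F − K)·e^(−rT) = (110.7954 − 124.99) × 0.942236 = -13.3747
Value = -£13.37

-£13.37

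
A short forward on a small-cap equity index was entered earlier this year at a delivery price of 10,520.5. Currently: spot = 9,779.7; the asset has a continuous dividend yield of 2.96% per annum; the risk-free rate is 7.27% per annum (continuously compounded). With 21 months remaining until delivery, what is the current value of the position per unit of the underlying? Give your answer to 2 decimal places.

Current fair forward for the remaining 21 months: F = S·e^((r − q)·T), (r − q) = 0.0727 − 0.0296 = 0.0431
F = 9779.7 · e^(0.0431 × 21/12) = 9779.7 × 1.07834235 = 10545.8647
Value of long forward = (F − K)·e^(−rT) = (10545.8647 − 10520.5) · e^(−0.0727·21/12)
= 25.3647 × 0.88053553 = 22.33
Short position value = −(long value) = -22.33

-22.33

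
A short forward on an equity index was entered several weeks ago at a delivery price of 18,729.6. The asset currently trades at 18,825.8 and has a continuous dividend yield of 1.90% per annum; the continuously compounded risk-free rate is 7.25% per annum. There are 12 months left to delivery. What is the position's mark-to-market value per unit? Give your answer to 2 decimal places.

Current fair forward for the remaining 12 months: F = S·e^((r − q)·T), (r − q) = 0.0725 − 0.0190 = 0.0535
F = 18825.8 · e^(0.0535 × 12/12) = 18825.8 × 1.05495699 = 19860.4093
Value of long forward = (F − K)·e^(−rT) = (19860.4093 − 18729.6) · e^(−0.0725·12/12)
= 1130.8093 × 0.93006575 = 1051.73
Short position value = −(long value) = -1051.73

-1051.73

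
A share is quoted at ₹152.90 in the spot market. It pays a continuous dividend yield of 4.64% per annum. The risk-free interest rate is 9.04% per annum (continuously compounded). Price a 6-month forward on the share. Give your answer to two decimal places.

F = S·e^((r − q)T) = 152.90 · e^((0.0904 − 0.0464) × 6/12)
= 152.90 · e^0.022000 = 152.90 × 1.022244
F = ₹156.30

₹156.30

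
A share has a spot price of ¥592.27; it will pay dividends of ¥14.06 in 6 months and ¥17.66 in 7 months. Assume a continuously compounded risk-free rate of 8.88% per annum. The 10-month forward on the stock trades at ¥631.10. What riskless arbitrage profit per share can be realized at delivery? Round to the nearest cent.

PV(dividends) I = 14.06·e^(−0.0888·6/12) + 17.66·e^(−0.0888·7/12) = 30.2179
Fair forward F* = (S − I)·e^(rT) = (592.27 − 30.2179)·e^0.074000 = 562.0521 × 1.076807 = 605.2216
Market ¥631.10 > fair 605.2216: forward overpriced → cash-and-carry (borrow at r, buy the stock and collect the dividends, short the forward).
Profit at T = |F_mkt − F*| = |631.10 − 605.2216| = ¥25.88 per share

¥25.88 per share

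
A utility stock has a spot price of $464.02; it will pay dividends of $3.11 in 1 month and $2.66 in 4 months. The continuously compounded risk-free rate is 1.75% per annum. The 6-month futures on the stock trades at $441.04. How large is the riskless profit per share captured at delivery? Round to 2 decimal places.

$21.26 per share

PV(dividends) I = 3.11·e^(−0.0175·1/12) + 2.66·e^(−0.0175·4/12) = 5.7500
Fair futures F* = (S − I)·e^(rT) = (464.02 − 5.7500)·e^0.008750 = 458.2700 × 1.008788 = 462.2973
Market $441.04 < fair 462.2973: forward underpriced → reverse cash-and-carry (short the stock, invest proceeds at r, pay the dividends, go long the forward).
Profit at T = |F_mkt − F*| = |441.04 − 462.2973| = $21.26 per share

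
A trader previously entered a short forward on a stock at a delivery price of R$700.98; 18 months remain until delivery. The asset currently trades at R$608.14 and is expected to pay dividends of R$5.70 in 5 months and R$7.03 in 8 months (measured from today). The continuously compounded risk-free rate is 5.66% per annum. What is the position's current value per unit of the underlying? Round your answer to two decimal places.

PV(remaining dividends) I = 5.70·e^(−0.0566·5/12) + 7.03·e^(−0.0566·8/12) = 12.3368
Current forward F = (S − I)·e^(rT) = (608.14 − 12.3368)·e^(0.0566·18/12) = 595.8032 × 1.088608 = 648.5961
Value (long) = (F − K)·e^(−rT) = (648.5961 − 700.98) × 0.918604 = -48.1201
Short position value = −(long value) = R$48.12

R$48.12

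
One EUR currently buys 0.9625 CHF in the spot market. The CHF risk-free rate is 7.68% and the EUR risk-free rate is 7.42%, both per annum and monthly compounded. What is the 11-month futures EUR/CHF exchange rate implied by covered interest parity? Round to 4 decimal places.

By covered interest parity, F = S · (1+r_CHF/12)^(12T) / (1+r_EUR/12)^(12T)
= 0.9625 × 1.072697 / 1.070159 = 0.9625 × 1.002372
F = 0.9648 CHF per EUR

0.9648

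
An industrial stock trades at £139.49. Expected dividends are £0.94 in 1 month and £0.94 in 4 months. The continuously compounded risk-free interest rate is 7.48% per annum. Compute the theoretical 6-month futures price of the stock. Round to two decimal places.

PV(dividends) I = 0.94·e^(−0.0748·1/12) + 0.94·e^(−0.0748·4/12)
I = 0.9342 + 0.9169 = 1.8511
F = (S − I)·e^(rT) = (139.49 − 1.8511) · e^(0.0748·6/12)
= 137.6389 · e^0.037400 = 137.6389 × 1.038108 = £142.88

£142.88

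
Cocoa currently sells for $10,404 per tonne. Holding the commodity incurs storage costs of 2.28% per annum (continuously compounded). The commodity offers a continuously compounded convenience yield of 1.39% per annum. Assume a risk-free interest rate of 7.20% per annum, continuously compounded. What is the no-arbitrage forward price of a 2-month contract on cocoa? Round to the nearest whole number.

Net carry = r + u − y = 0.0720 + 0.0228 − 0.0139 = 0.0809
F = S·e^((r+u−y)T) = 10404 · e^(0.0809 × 2/12) = 10404 · e^0.013483
= 10404 × 1.013574 = $10,545 per tonne

$10,545 per tonne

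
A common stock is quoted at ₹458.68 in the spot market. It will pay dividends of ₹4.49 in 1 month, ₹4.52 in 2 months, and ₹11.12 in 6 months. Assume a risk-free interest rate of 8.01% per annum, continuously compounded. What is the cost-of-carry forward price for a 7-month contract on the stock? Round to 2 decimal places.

₹460.08

PV(dividends) I = 4.49·e^(−0.0801·1/12) + 4.52·e^(−0.0801·2/12) + 11.12·e^(−0.0801·6/12)
I = 4.4601 + 4.4601 + 10.6834 = 19.6036
F = (S − I)·e^(rT) = (458.68 − 19.6036) · e^(0.0801·7/12)
= 439.0764 · e^0.046725 = 439.0764 × 1.047834 = ₹460.08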